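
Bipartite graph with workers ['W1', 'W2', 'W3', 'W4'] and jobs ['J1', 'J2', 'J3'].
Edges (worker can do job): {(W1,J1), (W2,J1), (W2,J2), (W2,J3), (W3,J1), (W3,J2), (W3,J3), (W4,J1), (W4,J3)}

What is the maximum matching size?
Maximum matching size = 3

Maximum matching: {(W2,J2), (W3,J1), (W4,J3)}
Size: 3

This assigns 3 workers to 3 distinct jobs.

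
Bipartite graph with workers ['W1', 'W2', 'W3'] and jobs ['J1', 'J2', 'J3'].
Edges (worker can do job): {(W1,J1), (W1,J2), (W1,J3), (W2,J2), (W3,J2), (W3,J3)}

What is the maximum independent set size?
Maximum independent set = 3

By König's theorem:
- Min vertex cover = Max matching = 3
- Max independent set = Total vertices - Min vertex cover
- Max independent set = 6 - 3 = 3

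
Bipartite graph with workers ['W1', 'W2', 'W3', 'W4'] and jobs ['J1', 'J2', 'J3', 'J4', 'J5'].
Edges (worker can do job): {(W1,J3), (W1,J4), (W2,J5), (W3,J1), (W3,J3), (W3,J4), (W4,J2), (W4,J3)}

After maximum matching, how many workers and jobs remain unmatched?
Unmatched: 0 workers, 1 jobs

Maximum matching size: 4
Workers: 4 total, 4 matched, 0 unmatched
Jobs: 5 total, 4 matched, 1 unmatched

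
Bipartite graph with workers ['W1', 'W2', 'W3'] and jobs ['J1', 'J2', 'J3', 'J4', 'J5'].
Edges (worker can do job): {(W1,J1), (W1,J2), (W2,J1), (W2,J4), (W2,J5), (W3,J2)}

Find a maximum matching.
Matching: {(W1,J1), (W2,J5), (W3,J2)}

Maximum matching (size 3):
  W1 → J1
  W2 → J5
  W3 → J2

Each worker is assigned to at most one job, and each job to at most one worker.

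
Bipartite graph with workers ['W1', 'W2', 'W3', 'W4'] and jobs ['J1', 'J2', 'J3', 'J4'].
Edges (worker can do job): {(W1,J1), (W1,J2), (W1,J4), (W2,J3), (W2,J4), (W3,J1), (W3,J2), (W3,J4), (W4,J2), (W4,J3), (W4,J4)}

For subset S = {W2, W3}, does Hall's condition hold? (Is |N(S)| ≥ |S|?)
Yes: |N(S)| = 4, |S| = 2

Subset S = {W2, W3}
Neighbors N(S) = {J1, J2, J3, J4}

|N(S)| = 4, |S| = 2
Hall's condition: |N(S)| ≥ |S| is satisfied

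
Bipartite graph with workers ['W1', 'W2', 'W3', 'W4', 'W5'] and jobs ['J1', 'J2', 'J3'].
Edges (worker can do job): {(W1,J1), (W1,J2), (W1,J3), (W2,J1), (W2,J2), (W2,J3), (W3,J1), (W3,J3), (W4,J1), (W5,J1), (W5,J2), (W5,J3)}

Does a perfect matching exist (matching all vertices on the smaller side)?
Yes, perfect matching exists (size 3)

Perfect matching: {(W1,J3), (W3,J1), (W5,J2)}
All 3 vertices on the smaller side are matched.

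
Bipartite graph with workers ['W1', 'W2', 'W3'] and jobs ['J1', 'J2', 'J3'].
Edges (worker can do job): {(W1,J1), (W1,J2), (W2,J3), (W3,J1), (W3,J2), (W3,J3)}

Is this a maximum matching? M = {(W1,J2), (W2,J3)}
No, size 2 is not maximum

Proposed matching has size 2.
Maximum matching size for this graph: 3.

This is NOT maximum - can be improved to size 3.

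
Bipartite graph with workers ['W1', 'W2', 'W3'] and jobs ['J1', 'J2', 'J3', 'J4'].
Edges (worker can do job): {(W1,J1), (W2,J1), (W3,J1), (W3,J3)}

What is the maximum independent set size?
Maximum independent set = 5

By König's theorem:
- Min vertex cover = Max matching = 2
- Max independent set = Total vertices - Min vertex cover
- Max independent set = 7 - 2 = 5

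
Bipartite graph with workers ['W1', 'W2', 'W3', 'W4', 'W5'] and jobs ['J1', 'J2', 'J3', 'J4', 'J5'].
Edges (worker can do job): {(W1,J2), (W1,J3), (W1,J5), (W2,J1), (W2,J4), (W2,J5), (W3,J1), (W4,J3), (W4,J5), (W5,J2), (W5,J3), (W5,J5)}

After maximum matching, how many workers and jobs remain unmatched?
Unmatched: 0 workers, 0 jobs

Maximum matching size: 5
Workers: 5 total, 5 matched, 0 unmatched
Jobs: 5 total, 5 matched, 0 unmatched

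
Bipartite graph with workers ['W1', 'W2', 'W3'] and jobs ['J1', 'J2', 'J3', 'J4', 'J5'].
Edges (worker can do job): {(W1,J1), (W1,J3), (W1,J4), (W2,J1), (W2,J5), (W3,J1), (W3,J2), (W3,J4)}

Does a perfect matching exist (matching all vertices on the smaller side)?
Yes, perfect matching exists (size 3)

Perfect matching: {(W1,J3), (W2,J5), (W3,J2)}
All 3 vertices on the smaller side are matched.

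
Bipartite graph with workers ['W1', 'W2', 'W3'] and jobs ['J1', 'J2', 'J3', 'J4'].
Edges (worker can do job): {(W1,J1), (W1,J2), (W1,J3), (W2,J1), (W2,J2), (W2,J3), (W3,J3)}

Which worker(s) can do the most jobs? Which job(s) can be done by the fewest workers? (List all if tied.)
Most versatile: W1, W2 (3 jobs); Least covered: J4 (0 workers)

Worker degrees (jobs they can do): W1:3, W2:3, W3:1
Job degrees (workers who can do it): J1:2, J2:2, J3:3, J4:0

Maximum worker degree is 3, achieved by: W1, W2
Minimum job degree is 0, achieved by: J4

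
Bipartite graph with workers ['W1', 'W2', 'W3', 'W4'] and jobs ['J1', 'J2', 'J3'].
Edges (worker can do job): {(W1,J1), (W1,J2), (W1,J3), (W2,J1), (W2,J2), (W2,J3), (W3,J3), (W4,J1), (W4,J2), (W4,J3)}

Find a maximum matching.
Matching: {(W1,J2), (W3,J3), (W4,J1)}

Maximum matching (size 3):
  W1 → J2
  W3 → J3
  W4 → J1

Each worker is assigned to at most one job, and each job to at most one worker.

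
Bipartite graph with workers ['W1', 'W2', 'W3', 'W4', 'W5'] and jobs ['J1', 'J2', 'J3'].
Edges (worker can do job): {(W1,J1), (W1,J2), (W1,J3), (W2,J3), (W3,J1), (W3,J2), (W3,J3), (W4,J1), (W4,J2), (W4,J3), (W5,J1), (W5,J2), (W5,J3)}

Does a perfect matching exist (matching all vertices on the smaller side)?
Yes, perfect matching exists (size 3)

Perfect matching: {(W3,J2), (W4,J3), (W5,J1)}
All 3 vertices on the smaller side are matched.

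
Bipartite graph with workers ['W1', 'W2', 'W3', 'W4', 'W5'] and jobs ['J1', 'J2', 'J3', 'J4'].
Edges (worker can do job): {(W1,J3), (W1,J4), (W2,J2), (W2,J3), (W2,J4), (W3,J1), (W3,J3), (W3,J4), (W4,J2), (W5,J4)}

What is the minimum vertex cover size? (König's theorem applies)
Minimum vertex cover size = 4

By König's theorem: in bipartite graphs,
min vertex cover = max matching = 4

Maximum matching has size 4, so minimum vertex cover also has size 4.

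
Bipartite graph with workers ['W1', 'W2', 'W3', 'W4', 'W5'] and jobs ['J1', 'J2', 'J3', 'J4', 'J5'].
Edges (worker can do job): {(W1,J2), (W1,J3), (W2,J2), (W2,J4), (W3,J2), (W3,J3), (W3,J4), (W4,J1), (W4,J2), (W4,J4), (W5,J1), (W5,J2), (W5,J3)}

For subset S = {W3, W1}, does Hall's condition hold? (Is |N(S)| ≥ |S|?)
Yes: |N(S)| = 3, |S| = 2

Subset S = {W3, W1}
Neighbors N(S) = {J2, J3, J4}

|N(S)| = 3, |S| = 2
Hall's condition: |N(S)| ≥ |S| is satisfied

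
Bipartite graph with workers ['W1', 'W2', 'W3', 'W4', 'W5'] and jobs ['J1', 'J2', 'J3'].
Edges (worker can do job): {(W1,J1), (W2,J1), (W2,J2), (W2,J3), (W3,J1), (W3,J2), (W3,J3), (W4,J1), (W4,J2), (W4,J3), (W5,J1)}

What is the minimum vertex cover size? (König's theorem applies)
Minimum vertex cover size = 3

By König's theorem: in bipartite graphs,
min vertex cover = max matching = 3

Maximum matching has size 3, so minimum vertex cover also has size 3.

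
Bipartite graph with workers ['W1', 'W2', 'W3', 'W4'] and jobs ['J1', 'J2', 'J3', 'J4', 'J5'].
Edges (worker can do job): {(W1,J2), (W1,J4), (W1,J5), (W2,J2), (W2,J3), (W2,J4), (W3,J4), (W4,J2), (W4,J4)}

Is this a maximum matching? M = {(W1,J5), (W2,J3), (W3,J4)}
No, size 3 is not maximum

Proposed matching has size 3.
Maximum matching size for this graph: 4.

This is NOT maximum - can be improved to size 4.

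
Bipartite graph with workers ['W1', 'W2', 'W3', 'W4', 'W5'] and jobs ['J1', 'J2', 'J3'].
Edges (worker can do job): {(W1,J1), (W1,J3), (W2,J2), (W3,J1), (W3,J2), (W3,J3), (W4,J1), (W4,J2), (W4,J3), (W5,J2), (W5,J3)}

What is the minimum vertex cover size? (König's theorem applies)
Minimum vertex cover size = 3

By König's theorem: in bipartite graphs,
min vertex cover = max matching = 3

Maximum matching has size 3, so minimum vertex cover also has size 3.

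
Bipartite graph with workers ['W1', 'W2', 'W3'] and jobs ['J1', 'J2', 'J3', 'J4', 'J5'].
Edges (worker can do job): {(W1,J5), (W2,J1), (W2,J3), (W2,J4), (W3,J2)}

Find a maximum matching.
Matching: {(W1,J5), (W2,J3), (W3,J2)}

Maximum matching (size 3):
  W1 → J5
  W2 → J3
  W3 → J2

Each worker is assigned to at most one job, and each job to at most one worker.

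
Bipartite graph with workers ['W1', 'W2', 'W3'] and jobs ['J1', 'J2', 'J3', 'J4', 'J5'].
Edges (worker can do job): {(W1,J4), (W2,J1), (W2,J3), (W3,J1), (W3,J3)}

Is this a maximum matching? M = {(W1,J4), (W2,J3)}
No, size 2 is not maximum

Proposed matching has size 2.
Maximum matching size for this graph: 3.

This is NOT maximum - can be improved to size 3.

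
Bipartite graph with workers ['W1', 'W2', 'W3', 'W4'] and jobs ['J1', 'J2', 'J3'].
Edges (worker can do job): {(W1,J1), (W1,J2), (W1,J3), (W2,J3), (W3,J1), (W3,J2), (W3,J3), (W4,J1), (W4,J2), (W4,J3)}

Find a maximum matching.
Matching: {(W1,J3), (W3,J1), (W4,J2)}

Maximum matching (size 3):
  W1 → J3
  W3 → J1
  W4 → J2

Each worker is assigned to at most one job, and each job to at most one worker.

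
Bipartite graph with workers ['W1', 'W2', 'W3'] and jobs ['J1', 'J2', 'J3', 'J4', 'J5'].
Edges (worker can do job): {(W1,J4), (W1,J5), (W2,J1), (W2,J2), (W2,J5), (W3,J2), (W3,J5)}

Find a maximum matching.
Matching: {(W1,J4), (W2,J1), (W3,J2)}

Maximum matching (size 3):
  W1 → J4
  W2 → J1
  W3 → J2

Each worker is assigned to at most one job, and each job to at most one worker.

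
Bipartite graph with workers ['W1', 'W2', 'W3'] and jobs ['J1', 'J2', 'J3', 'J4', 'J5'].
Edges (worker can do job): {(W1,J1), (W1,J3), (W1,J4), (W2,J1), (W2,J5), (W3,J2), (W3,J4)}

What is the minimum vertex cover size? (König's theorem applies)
Minimum vertex cover size = 3

By König's theorem: in bipartite graphs,
min vertex cover = max matching = 3

Maximum matching has size 3, so minimum vertex cover also has size 3.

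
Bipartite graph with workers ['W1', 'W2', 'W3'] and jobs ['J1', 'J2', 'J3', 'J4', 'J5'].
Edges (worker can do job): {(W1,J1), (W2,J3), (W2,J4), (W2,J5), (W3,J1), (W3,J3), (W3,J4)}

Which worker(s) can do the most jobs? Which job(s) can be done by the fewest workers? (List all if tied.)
Most versatile: W2, W3 (3 jobs); Least covered: J2 (0 workers)

Worker degrees (jobs they can do): W1:1, W2:3, W3:3
Job degrees (workers who can do it): J1:2, J2:0, J3:2, J4:2, J5:1

Maximum worker degree is 3, achieved by: W2, W3
Minimum job degree is 0, achieved by: J2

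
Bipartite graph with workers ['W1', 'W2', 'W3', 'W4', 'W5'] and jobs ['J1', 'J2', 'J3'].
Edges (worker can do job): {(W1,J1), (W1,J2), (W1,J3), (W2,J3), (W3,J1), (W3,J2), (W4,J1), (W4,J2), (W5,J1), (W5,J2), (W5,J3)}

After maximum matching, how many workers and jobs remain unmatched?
Unmatched: 2 workers, 0 jobs

Maximum matching size: 3
Workers: 5 total, 3 matched, 2 unmatched
Jobs: 3 total, 3 matched, 0 unmatched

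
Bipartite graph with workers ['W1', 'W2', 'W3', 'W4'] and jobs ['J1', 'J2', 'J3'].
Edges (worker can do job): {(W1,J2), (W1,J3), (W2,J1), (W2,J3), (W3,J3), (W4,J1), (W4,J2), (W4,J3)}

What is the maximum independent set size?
Maximum independent set = 4

By König's theorem:
- Min vertex cover = Max matching = 3
- Max independent set = Total vertices - Min vertex cover
- Max independent set = 7 - 3 = 4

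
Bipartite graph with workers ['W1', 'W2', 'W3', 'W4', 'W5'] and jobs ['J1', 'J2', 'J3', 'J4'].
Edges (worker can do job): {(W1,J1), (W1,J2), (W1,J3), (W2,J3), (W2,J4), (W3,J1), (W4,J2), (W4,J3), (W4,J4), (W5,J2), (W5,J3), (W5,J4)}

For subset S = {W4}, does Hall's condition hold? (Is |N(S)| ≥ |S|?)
Yes: |N(S)| = 3, |S| = 1

Subset S = {W4}
Neighbors N(S) = {J2, J3, J4}

|N(S)| = 3, |S| = 1
Hall's condition: |N(S)| ≥ |S| is satisfied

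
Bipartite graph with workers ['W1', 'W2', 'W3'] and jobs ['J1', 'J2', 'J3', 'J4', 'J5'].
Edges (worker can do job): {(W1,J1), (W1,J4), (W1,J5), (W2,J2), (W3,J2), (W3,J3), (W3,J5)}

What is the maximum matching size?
Maximum matching size = 3

Maximum matching: {(W1,J4), (W2,J2), (W3,J5)}
Size: 3

This assigns 3 workers to 3 distinct jobs.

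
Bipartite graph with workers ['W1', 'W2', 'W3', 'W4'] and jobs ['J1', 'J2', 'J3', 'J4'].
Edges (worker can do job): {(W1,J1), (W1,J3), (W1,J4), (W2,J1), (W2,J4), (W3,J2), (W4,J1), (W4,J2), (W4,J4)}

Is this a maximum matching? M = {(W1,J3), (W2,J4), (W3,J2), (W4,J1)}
Yes, size 4 is maximum

Proposed matching has size 4.
Maximum matching size for this graph: 4.

This is a maximum matching.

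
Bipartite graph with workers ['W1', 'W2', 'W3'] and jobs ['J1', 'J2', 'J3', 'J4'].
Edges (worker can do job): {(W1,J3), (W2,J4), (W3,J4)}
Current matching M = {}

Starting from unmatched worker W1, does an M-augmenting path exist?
Yes: W1 → J3

An M-augmenting path alternates non-matching / matching edges, starting and ending at unmatched vertices.
Path: W1 → J3
(J3 is unmatched in M, so the path is augmenting.)
Flipping edges along this path would increase |M| from 0 to 1.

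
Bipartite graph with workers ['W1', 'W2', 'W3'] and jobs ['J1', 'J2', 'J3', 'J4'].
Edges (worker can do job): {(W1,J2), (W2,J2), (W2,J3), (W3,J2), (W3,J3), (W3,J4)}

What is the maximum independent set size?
Maximum independent set = 4

By König's theorem:
- Min vertex cover = Max matching = 3
- Max independent set = Total vertices - Min vertex cover
- Max independent set = 7 - 3 = 4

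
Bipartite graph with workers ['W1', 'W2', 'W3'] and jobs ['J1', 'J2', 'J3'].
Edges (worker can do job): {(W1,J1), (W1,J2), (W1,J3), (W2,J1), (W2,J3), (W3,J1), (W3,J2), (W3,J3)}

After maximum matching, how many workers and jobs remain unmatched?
Unmatched: 0 workers, 0 jobs

Maximum matching size: 3
Workers: 3 total, 3 matched, 0 unmatched
Jobs: 3 total, 3 matched, 0 unmatched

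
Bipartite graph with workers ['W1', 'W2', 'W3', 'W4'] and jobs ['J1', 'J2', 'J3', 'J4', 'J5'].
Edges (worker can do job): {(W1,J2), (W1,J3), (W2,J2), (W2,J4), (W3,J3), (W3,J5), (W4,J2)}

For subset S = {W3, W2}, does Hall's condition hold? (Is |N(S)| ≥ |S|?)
Yes: |N(S)| = 4, |S| = 2

Subset S = {W3, W2}
Neighbors N(S) = {J2, J3, J4, J5}

|N(S)| = 4, |S| = 2
Hall's condition: |N(S)| ≥ |S| is satisfied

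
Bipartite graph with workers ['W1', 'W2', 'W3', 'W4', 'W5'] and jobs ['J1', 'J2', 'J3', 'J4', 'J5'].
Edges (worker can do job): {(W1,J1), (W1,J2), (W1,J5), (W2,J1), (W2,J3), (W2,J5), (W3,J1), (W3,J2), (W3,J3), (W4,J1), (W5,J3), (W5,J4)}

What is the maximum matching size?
Maximum matching size = 5

Maximum matching: {(W1,J5), (W2,J3), (W3,J2), (W4,J1), (W5,J4)}
Size: 5

This assigns 5 workers to 5 distinct jobs.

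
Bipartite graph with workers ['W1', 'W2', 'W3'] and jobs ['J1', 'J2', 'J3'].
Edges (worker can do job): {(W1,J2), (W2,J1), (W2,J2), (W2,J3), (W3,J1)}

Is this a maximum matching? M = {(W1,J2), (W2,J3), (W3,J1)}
Yes, size 3 is maximum

Proposed matching has size 3.
Maximum matching size for this graph: 3.

This is a maximum matching.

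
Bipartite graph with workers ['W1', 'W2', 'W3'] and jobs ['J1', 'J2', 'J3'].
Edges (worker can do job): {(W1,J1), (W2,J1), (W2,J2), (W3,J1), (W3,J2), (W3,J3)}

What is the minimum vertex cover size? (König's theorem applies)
Minimum vertex cover size = 3

By König's theorem: in bipartite graphs,
min vertex cover = max matching = 3

Maximum matching has size 3, so minimum vertex cover also has size 3.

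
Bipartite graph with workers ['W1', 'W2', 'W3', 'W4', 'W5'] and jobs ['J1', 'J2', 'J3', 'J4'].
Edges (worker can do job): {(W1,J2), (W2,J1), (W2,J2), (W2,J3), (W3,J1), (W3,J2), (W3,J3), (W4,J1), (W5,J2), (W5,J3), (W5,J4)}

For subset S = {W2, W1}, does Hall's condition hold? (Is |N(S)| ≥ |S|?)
Yes: |N(S)| = 3, |S| = 2

Subset S = {W2, W1}
Neighbors N(S) = {J1, J2, J3}

|N(S)| = 3, |S| = 2
Hall's condition: |N(S)| ≥ |S| is satisfied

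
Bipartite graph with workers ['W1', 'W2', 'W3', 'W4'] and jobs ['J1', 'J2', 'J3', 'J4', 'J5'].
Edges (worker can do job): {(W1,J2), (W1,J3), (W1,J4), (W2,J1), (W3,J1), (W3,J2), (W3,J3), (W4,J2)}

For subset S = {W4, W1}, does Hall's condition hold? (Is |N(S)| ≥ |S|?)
Yes: |N(S)| = 3, |S| = 2

Subset S = {W4, W1}
Neighbors N(S) = {J2, J3, J4}

|N(S)| = 3, |S| = 2
Hall's condition: |N(S)| ≥ |S| is satisfied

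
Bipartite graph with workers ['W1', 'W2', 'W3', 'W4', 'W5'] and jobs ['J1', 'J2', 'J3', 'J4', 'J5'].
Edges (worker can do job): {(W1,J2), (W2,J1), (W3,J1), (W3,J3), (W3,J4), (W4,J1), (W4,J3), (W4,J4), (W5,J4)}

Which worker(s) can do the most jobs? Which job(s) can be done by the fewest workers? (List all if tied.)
Most versatile: W3, W4 (3 jobs); Least covered: J5 (0 workers)

Worker degrees (jobs they can do): W1:1, W2:1, W3:3, W4:3, W5:1
Job degrees (workers who can do it): J1:3, J2:1, J3:2, J4:3, J5:0

Maximum worker degree is 3, achieved by: W3, W4
Minimum job degree is 0, achieved by: J5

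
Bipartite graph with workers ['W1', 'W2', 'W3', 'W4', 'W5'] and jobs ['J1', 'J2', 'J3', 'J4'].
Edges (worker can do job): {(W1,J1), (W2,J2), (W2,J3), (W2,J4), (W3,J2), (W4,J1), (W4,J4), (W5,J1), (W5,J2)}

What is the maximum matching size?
Maximum matching size = 4

Maximum matching: {(W2,J3), (W3,J2), (W4,J4), (W5,J1)}
Size: 4

This assigns 4 workers to 4 distinct jobs.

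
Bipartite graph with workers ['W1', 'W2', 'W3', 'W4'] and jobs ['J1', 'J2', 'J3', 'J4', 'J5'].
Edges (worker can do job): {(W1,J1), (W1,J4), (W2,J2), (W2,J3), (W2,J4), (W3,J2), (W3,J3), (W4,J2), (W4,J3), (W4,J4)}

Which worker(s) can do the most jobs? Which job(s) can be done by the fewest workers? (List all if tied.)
Most versatile: W2, W4 (3 jobs); Least covered: J5 (0 workers)

Worker degrees (jobs they can do): W1:2, W2:3, W3:2, W4:3
Job degrees (workers who can do it): J1:1, J2:3, J3:3, J4:3, J5:0

Maximum worker degree is 3, achieved by: W2, W4
Minimum job degree is 0, achieved by: J5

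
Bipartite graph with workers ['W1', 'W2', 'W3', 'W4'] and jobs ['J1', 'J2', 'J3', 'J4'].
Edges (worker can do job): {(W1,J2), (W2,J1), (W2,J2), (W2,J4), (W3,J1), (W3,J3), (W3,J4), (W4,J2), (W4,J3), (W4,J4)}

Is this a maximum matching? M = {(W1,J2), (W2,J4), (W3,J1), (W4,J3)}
Yes, size 4 is maximum

Proposed matching has size 4.
Maximum matching size for this graph: 4.

This is a maximum matching.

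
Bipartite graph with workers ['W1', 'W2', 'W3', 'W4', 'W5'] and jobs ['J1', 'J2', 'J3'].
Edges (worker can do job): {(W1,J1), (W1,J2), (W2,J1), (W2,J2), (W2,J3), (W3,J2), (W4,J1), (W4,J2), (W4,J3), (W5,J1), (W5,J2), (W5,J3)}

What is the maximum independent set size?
Maximum independent set = 5

By König's theorem:
- Min vertex cover = Max matching = 3
- Max independent set = Total vertices - Min vertex cover
- Max independent set = 8 - 3 = 5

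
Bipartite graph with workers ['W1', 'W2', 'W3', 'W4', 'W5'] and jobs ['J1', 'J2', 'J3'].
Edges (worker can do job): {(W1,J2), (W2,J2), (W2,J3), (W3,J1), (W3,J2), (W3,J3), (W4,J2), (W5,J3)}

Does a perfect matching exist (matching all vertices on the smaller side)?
Yes, perfect matching exists (size 3)

Perfect matching: {(W3,J1), (W4,J2), (W5,J3)}
All 3 vertices on the smaller side are matched.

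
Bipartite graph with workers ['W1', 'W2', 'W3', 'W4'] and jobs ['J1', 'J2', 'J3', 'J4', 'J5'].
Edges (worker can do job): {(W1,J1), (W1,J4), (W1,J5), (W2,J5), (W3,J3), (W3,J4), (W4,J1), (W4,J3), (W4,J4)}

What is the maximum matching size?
Maximum matching size = 4

Maximum matching: {(W1,J1), (W2,J5), (W3,J3), (W4,J4)}
Size: 4

This assigns 4 workers to 4 distinct jobs.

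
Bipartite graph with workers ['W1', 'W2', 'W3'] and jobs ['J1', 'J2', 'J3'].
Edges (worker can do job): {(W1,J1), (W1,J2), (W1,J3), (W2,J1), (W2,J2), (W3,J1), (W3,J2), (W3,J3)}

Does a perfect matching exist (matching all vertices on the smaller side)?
Yes, perfect matching exists (size 3)

Perfect matching: {(W1,J2), (W2,J1), (W3,J3)}
All 3 vertices on the smaller side are matched.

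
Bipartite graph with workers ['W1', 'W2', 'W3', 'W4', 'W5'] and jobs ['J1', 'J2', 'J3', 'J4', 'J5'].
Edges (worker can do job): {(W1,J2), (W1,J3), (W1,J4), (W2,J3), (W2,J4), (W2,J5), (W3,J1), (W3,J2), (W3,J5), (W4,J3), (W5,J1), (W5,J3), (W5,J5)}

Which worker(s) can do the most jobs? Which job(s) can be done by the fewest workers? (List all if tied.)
Most versatile: W1, W2, W3, W5 (3 jobs); Least covered: J1, J2, J4 (2 workers)

Worker degrees (jobs they can do): W1:3, W2:3, W3:3, W4:1, W5:3
Job degrees (workers who can do it): J1:2, J2:2, J3:4, J4:2, J5:3

Maximum worker degree is 3, achieved by: W1, W2, W3, W5
Minimum job degree is 2, achieved by: J1, J2, J4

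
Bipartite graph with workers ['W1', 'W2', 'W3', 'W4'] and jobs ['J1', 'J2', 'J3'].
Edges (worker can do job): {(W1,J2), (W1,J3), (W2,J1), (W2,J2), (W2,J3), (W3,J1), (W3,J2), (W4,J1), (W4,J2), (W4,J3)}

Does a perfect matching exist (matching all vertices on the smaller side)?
Yes, perfect matching exists (size 3)

Perfect matching: {(W1,J3), (W3,J2), (W4,J1)}
All 3 vertices on the smaller side are matched.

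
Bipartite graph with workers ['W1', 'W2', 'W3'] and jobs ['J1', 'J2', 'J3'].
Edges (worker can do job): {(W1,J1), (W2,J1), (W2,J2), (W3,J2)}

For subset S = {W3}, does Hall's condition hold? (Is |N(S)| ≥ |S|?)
Yes: |N(S)| = 1, |S| = 1

Subset S = {W3}
Neighbors N(S) = {J2}

|N(S)| = 1, |S| = 1
Hall's condition: |N(S)| ≥ |S| is satisfied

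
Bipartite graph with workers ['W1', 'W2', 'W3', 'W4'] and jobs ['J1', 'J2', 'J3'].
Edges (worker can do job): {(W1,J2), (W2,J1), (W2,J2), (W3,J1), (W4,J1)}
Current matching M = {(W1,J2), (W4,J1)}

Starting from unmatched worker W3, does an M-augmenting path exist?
No augmenting path from W3

Alternating search from W3 reaches jobs: {J1}.
Every reachable job is already matched in M, and following those matched edges back to workers exposes no further unvisited jobs.
No M-augmenting path from W3 exists.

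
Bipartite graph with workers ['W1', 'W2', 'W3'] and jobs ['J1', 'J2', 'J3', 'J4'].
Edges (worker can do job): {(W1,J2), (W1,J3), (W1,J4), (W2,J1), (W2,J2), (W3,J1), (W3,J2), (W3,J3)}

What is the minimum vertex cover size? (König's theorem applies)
Minimum vertex cover size = 3

By König's theorem: in bipartite graphs,
min vertex cover = max matching = 3

Maximum matching has size 3, so minimum vertex cover also has size 3.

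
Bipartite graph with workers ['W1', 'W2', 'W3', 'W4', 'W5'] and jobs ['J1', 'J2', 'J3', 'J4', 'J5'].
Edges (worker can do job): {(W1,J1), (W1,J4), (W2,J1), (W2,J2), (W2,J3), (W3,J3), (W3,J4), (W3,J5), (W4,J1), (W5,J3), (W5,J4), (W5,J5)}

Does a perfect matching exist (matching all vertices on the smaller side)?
Yes, perfect matching exists (size 5)

Perfect matching: {(W1,J4), (W2,J2), (W3,J3), (W4,J1), (W5,J5)}
All 5 vertices on the smaller side are matched.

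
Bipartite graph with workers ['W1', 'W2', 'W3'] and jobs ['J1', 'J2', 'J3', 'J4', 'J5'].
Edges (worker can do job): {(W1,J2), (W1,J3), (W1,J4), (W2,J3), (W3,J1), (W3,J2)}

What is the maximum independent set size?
Maximum independent set = 5

By König's theorem:
- Min vertex cover = Max matching = 3
- Max independent set = Total vertices - Min vertex cover
- Max independent set = 8 - 3 = 5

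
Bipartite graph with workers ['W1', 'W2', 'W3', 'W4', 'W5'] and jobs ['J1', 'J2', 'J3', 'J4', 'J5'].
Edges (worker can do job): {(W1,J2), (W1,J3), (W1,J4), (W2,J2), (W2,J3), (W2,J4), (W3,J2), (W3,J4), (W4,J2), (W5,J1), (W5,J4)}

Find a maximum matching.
Matching: {(W1,J3), (W3,J4), (W4,J2), (W5,J1)}

Maximum matching (size 4):
  W1 → J3
  W3 → J4
  W4 → J2
  W5 → J1

Each worker is assigned to at most one job, and each job to at most one worker.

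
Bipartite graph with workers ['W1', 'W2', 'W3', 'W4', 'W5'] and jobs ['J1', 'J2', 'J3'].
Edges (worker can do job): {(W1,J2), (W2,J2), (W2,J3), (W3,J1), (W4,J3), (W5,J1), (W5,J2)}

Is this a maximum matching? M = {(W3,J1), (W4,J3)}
No, size 2 is not maximum

Proposed matching has size 2.
Maximum matching size for this graph: 3.

This is NOT maximum - can be improved to size 3.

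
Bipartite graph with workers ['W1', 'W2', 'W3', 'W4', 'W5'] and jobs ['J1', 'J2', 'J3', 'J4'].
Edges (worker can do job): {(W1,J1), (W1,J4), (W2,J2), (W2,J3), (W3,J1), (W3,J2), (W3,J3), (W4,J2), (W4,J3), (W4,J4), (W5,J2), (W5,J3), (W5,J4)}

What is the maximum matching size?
Maximum matching size = 4

Maximum matching: {(W1,J1), (W3,J3), (W4,J4), (W5,J2)}
Size: 4

This assigns 4 workers to 4 distinct jobs.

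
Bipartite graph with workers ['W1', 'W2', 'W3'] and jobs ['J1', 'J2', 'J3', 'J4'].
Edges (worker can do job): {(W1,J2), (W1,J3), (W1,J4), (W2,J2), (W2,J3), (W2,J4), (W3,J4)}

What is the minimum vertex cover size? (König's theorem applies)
Minimum vertex cover size = 3

By König's theorem: in bipartite graphs,
min vertex cover = max matching = 3

Maximum matching has size 3, so minimum vertex cover also has size 3.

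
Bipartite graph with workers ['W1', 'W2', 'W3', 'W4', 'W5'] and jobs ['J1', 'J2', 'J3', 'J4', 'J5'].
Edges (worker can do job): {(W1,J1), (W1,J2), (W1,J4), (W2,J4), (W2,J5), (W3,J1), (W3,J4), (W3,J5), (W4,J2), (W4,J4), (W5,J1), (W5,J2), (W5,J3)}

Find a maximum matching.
Matching: {(W1,J1), (W2,J5), (W3,J4), (W4,J2), (W5,J3)}

Maximum matching (size 5):
  W1 → J1
  W2 → J5
  W3 → J4
  W4 → J2
  W5 → J3

Each worker is assigned to at most one job, and each job to at most one worker.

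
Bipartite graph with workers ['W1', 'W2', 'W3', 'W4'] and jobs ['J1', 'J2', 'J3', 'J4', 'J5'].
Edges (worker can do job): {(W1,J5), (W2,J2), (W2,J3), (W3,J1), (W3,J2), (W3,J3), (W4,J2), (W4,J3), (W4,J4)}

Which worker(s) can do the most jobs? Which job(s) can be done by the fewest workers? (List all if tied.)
Most versatile: W3, W4 (3 jobs); Least covered: J1, J4, J5 (1 workers)

Worker degrees (jobs they can do): W1:1, W2:2, W3:3, W4:3
Job degrees (workers who can do it): J1:1, J2:3, J3:3, J4:1, J5:1

Maximum worker degree is 3, achieved by: W3, W4
Minimum job degree is 1, achieved by: J1, J4, J5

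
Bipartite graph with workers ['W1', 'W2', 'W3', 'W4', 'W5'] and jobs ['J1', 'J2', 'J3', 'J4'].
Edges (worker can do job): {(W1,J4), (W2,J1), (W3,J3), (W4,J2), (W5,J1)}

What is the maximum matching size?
Maximum matching size = 4

Maximum matching: {(W1,J4), (W3,J3), (W4,J2), (W5,J1)}
Size: 4

This assigns 4 workers to 4 distinct jobs.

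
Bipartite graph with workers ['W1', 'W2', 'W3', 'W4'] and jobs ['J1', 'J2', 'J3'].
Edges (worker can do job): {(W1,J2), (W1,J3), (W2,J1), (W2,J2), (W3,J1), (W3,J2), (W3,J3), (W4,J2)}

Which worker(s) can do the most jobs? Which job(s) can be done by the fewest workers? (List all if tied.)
Most versatile: W3 (3 jobs); Least covered: J1, J3 (2 workers)

Worker degrees (jobs they can do): W1:2, W2:2, W3:3, W4:1
Job degrees (workers who can do it): J1:2, J2:4, J3:2

Maximum worker degree is 3, achieved by: W3
Minimum job degree is 2, achieved by: J1, J3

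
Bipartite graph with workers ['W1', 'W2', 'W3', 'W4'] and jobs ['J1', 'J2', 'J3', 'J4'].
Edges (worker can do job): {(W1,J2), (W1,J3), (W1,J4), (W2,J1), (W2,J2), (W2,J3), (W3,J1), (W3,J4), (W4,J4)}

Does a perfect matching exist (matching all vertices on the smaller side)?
Yes, perfect matching exists (size 4)

Perfect matching: {(W1,J3), (W2,J2), (W3,J1), (W4,J4)}
All 4 vertices on the smaller side are matched.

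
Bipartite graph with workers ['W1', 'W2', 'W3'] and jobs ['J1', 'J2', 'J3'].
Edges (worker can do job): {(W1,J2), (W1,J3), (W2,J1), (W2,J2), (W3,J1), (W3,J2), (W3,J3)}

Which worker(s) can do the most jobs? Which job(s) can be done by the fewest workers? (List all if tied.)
Most versatile: W3 (3 jobs); Least covered: J1, J3 (2 workers)

Worker degrees (jobs they can do): W1:2, W2:2, W3:3
Job degrees (workers who can do it): J1:2, J2:3, J3:2

Maximum worker degree is 3, achieved by: W3
Minimum job degree is 2, achieved by: J1, J3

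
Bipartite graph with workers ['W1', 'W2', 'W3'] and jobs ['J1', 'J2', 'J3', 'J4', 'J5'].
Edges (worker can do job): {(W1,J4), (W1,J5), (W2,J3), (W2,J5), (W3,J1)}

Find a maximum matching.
Matching: {(W1,J5), (W2,J3), (W3,J1)}

Maximum matching (size 3):
  W1 → J5
  W2 → J3
  W3 → J1

Each worker is assigned to at most one job, and each job to at most one worker.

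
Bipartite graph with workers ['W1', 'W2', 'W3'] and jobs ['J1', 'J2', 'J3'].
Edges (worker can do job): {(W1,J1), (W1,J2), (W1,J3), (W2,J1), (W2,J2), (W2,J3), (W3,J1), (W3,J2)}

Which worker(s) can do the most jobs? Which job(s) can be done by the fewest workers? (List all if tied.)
Most versatile: W1, W2 (3 jobs); Least covered: J3 (2 workers)

Worker degrees (jobs they can do): W1:3, W2:3, W3:2
Job degrees (workers who can do it): J1:3, J2:3, J3:2

Maximum worker degree is 3, achieved by: W1, W2
Minimum job degree is 2, achieved by: J3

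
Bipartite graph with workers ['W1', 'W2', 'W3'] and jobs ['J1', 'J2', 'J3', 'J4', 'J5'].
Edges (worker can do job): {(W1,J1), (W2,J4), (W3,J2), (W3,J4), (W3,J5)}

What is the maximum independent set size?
Maximum independent set = 5

By König's theorem:
- Min vertex cover = Max matching = 3
- Max independent set = Total vertices - Min vertex cover
- Max independent set = 8 - 3 = 5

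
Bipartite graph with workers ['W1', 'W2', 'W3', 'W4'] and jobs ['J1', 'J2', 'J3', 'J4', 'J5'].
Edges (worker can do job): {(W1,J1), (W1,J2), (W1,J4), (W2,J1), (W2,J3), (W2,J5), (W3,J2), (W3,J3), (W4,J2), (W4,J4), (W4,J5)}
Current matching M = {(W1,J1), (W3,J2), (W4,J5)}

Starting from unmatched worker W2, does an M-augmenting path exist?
Yes: W2 → J1 → W1 → J4

An M-augmenting path alternates non-matching / matching edges, starting and ending at unmatched vertices.
Path: W2 → J1 → W1 → J4
(J4 is unmatched in M, so the path is augmenting.)
Flipping edges along this path would increase |M| from 3 to 4.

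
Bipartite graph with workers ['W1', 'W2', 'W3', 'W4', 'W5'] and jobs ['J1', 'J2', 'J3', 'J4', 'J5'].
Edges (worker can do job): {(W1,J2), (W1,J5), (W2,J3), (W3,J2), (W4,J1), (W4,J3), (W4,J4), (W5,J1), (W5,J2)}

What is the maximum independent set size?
Maximum independent set = 5

By König's theorem:
- Min vertex cover = Max matching = 5
- Max independent set = Total vertices - Min vertex cover
- Max independent set = 10 - 5 = 5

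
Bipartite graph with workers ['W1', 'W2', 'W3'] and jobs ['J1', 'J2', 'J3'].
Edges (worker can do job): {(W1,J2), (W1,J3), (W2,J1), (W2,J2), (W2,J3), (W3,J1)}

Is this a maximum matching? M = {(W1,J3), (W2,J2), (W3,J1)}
Yes, size 3 is maximum

Proposed matching has size 3.
Maximum matching size for this graph: 3.

This is a maximum matching.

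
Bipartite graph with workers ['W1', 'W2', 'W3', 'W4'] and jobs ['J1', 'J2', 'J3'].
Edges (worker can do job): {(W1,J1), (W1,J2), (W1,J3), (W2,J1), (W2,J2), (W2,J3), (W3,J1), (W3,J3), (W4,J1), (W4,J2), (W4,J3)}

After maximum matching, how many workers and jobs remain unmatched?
Unmatched: 1 workers, 0 jobs

Maximum matching size: 3
Workers: 4 total, 3 matched, 1 unmatched
Jobs: 3 total, 3 matched, 0 unmatched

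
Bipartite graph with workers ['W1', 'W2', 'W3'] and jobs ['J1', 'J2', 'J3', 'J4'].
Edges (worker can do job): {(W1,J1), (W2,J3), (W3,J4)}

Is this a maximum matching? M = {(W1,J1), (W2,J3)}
No, size 2 is not maximum

Proposed matching has size 2.
Maximum matching size for this graph: 3.

This is NOT maximum - can be improved to size 3.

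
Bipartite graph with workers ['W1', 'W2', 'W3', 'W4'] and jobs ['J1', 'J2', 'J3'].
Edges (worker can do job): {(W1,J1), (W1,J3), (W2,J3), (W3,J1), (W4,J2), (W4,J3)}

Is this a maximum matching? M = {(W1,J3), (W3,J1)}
No, size 2 is not maximum

Proposed matching has size 2.
Maximum matching size for this graph: 3.

This is NOT maximum - can be improved to size 3.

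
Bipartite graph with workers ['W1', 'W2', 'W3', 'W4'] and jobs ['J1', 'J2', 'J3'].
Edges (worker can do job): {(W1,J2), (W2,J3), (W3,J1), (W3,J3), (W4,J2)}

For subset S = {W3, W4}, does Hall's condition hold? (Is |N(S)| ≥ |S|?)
Yes: |N(S)| = 3, |S| = 2

Subset S = {W3, W4}
Neighbors N(S) = {J1, J2, J3}

|N(S)| = 3, |S| = 2
Hall's condition: |N(S)| ≥ |S| is satisfied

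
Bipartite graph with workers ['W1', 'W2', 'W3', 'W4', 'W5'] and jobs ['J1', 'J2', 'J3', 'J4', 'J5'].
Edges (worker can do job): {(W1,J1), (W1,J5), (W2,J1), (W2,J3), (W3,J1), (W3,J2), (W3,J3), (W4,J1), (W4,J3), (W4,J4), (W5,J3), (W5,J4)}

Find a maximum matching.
Matching: {(W1,J5), (W2,J1), (W3,J2), (W4,J3), (W5,J4)}

Maximum matching (size 5):
  W1 → J5
  W2 → J1
  W3 → J2
  W4 → J3
  W5 → J4

Each worker is assigned to at most one job, and each job to at most one worker.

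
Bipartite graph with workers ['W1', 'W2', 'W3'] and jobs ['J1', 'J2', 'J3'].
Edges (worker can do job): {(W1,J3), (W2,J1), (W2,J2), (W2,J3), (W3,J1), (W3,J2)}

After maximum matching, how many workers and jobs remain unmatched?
Unmatched: 0 workers, 0 jobs

Maximum matching size: 3
Workers: 3 total, 3 matched, 0 unmatched
Jobs: 3 total, 3 matched, 0 unmatched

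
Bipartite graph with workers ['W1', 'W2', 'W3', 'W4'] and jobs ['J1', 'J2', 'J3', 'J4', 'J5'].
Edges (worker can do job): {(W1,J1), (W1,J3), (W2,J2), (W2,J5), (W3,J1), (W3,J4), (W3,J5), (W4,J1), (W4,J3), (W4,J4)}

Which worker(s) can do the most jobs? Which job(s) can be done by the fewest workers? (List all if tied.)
Most versatile: W3, W4 (3 jobs); Least covered: J2 (1 workers)

Worker degrees (jobs they can do): W1:2, W2:2, W3:3, W4:3
Job degrees (workers who can do it): J1:3, J2:1, J3:2, J4:2, J5:2

Maximum worker degree is 3, achieved by: W3, W4
Minimum job degree is 1, achieved by: J2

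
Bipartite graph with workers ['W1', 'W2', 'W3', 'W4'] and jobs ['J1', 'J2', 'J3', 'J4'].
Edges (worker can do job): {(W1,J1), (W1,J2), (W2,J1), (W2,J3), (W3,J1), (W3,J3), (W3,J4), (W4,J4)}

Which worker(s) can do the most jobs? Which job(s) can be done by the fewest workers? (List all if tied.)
Most versatile: W3 (3 jobs); Least covered: J2 (1 workers)

Worker degrees (jobs they can do): W1:2, W2:2, W3:3, W4:1
Job degrees (workers who can do it): J1:3, J2:1, J3:2, J4:2

Maximum worker degree is 3, achieved by: W3
Minimum job degree is 1, achieved by: J2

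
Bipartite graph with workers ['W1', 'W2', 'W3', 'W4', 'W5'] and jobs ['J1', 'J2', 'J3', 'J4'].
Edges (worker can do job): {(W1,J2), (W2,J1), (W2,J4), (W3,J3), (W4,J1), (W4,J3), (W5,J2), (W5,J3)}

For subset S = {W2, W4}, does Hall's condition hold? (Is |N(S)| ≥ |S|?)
Yes: |N(S)| = 3, |S| = 2

Subset S = {W2, W4}
Neighbors N(S) = {J1, J3, J4}

|N(S)| = 3, |S| = 2
Hall's condition: |N(S)| ≥ |S| is satisfied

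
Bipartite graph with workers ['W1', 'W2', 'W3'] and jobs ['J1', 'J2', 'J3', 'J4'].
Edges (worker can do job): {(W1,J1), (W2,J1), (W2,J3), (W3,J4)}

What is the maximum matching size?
Maximum matching size = 3

Maximum matching: {(W1,J1), (W2,J3), (W3,J4)}
Size: 3

This assigns 3 workers to 3 distinct jobs.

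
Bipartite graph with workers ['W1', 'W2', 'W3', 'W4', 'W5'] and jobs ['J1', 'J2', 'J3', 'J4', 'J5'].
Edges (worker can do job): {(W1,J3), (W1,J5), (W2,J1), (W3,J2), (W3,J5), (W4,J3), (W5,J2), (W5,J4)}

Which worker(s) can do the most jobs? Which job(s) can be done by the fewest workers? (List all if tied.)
Most versatile: W1, W3, W5 (2 jobs); Least covered: J1, J4 (1 workers)

Worker degrees (jobs they can do): W1:2, W2:1, W3:2, W4:1, W5:2
Job degrees (workers who can do it): J1:1, J2:2, J3:2, J4:1, J5:2

Maximum worker degree is 2, achieved by: W1, W3, W5
Minimum job degree is 1, achieved by: J1, J4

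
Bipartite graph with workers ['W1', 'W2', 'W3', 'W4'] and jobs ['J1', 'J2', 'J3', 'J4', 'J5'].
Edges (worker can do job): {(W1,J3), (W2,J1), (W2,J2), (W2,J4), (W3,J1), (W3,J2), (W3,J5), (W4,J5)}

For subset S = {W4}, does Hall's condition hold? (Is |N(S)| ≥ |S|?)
Yes: |N(S)| = 1, |S| = 1

Subset S = {W4}
Neighbors N(S) = {J5}

|N(S)| = 1, |S| = 1
Hall's condition: |N(S)| ≥ |S| is satisfied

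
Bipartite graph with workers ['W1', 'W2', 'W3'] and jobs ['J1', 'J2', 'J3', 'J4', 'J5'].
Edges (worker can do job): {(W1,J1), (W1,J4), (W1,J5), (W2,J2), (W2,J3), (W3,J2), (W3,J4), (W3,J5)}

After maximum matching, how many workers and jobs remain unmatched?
Unmatched: 0 workers, 2 jobs

Maximum matching size: 3
Workers: 3 total, 3 matched, 0 unmatched
Jobs: 5 total, 3 matched, 2 unmatched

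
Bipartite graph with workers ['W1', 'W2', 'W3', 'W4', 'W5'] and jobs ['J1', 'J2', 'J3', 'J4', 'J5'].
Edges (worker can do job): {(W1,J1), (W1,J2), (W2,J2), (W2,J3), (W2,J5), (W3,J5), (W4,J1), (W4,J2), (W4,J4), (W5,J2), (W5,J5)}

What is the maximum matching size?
Maximum matching size = 5

Maximum matching: {(W1,J1), (W2,J3), (W3,J5), (W4,J4), (W5,J2)}
Size: 5

This assigns 5 workers to 5 distinct jobs.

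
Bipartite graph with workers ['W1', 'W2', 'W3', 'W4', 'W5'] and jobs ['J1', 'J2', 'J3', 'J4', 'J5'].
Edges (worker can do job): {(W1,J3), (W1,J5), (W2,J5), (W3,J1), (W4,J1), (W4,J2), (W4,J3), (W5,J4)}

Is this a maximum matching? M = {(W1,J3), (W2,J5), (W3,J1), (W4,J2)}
No, size 4 is not maximum

Proposed matching has size 4.
Maximum matching size for this graph: 5.

This is NOT maximum - can be improved to size 5.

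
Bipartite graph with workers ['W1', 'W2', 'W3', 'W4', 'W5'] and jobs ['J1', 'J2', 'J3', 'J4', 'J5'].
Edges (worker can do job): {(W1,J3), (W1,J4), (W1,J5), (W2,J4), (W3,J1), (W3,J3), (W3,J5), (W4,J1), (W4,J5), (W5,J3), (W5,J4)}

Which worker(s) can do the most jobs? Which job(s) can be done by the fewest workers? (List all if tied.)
Most versatile: W1, W3 (3 jobs); Least covered: J2 (0 workers)

Worker degrees (jobs they can do): W1:3, W2:1, W3:3, W4:2, W5:2
Job degrees (workers who can do it): J1:2, J2:0, J3:3, J4:3, J5:3

Maximum worker degree is 3, achieved by: W1, W3
Minimum job degree is 0, achieved by: J2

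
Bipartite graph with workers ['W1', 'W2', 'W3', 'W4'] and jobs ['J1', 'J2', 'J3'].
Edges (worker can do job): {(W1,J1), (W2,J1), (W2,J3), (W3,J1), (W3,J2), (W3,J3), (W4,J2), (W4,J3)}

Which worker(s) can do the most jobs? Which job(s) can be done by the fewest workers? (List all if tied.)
Most versatile: W3 (3 jobs); Least covered: J2 (2 workers)

Worker degrees (jobs they can do): W1:1, W2:2, W3:3, W4:2
Job degrees (workers who can do it): J1:3, J2:2, J3:3

Maximum worker degree is 3, achieved by: W3
Minimum job degree is 2, achieved by: J2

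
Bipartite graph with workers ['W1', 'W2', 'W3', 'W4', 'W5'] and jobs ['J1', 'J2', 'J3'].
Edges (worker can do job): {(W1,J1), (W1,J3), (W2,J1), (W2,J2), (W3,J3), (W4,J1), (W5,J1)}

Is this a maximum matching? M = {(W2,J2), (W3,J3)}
No, size 2 is not maximum

Proposed matching has size 2.
Maximum matching size for this graph: 3.

This is NOT maximum - can be improved to size 3.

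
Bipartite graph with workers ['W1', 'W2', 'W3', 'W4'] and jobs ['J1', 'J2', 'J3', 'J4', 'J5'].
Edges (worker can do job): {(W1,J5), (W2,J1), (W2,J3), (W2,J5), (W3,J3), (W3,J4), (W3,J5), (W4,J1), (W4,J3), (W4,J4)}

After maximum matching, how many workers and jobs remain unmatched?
Unmatched: 0 workers, 1 jobs

Maximum matching size: 4
Workers: 4 total, 4 matched, 0 unmatched
Jobs: 5 total, 4 matched, 1 unmatched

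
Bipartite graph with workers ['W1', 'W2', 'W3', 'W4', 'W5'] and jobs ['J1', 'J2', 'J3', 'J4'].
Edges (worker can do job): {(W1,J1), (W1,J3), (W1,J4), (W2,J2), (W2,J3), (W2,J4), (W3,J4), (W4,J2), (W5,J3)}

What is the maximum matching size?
Maximum matching size = 4

Maximum matching: {(W1,J1), (W3,J4), (W4,J2), (W5,J3)}
Size: 4

This assigns 4 workers to 4 distinct jobs.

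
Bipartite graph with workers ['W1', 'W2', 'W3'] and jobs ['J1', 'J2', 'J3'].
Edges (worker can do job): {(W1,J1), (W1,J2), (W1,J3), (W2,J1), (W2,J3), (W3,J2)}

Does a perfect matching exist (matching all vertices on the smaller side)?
Yes, perfect matching exists (size 3)

Perfect matching: {(W1,J3), (W2,J1), (W3,J2)}
All 3 vertices on the smaller side are matched.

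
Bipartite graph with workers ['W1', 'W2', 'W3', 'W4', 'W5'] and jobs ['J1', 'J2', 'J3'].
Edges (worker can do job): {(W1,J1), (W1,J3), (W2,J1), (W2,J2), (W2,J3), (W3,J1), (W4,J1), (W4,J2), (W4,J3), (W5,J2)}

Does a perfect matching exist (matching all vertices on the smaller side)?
Yes, perfect matching exists (size 3)

Perfect matching: {(W3,J1), (W4,J3), (W5,J2)}
All 3 vertices on the smaller side are matched.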